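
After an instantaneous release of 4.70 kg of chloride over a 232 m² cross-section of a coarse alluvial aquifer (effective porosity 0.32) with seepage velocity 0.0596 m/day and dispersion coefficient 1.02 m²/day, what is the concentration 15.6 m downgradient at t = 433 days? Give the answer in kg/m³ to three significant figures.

For an instantaneous plane source, C(x,t) = M/(n_e·A·√(4πDt)) · exp(−(x−vt)²/(4Dt)), with n_e·A the pore (flow) area.
Plume center vt = 0.0596 × 433 = 25.8068 m, so the well at 15.6 m is 10.2068 m upgradient of the peak.
√(4πDt) = 74.50 m, giving peak height M/(n_e·A·√(4πDt)) = 4.70/(0.32 × 232 × 74.50) = 0.0008498 kg/m³.
(x−vt)²/(4Dt) = (-10.2068)²/(4 × 1.02 × 433) = 0.05897; exp(−0.05897) = 0.9427.
C = 0.0008498 × 0.9427 = 0.000801 kg/m³.

0.000801 kg/m³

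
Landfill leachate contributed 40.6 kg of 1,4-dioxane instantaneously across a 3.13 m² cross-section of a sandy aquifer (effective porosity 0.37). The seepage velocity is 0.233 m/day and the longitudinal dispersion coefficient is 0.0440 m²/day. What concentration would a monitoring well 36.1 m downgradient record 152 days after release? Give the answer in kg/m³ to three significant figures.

For an instantaneous plane source, C(x,t) = M/(n_e·A·√(4πDt)) · exp(−(x−vt)²/(4Dt)), with n_e·A the pore (flow) area.
Plume center vt = 0.233 × 152 = 35.416 m, so the well at 36.1 m is 0.684 m downgradient of the peak.
√(4πDt) = 9.168 m, giving peak height M/(n_e·A·√(4πDt)) = 40.6/(0.37 × 3.13 × 9.168) = 3.824 kg/m³.
(x−vt)²/(4Dt) = (0.684)²/(4 × 0.0440 × 152) = 0.01749; exp(−0.01749) = 0.9827.
C = 3.824 × 0.9827 = 3.76 kg/m³.

3.76 kg/m³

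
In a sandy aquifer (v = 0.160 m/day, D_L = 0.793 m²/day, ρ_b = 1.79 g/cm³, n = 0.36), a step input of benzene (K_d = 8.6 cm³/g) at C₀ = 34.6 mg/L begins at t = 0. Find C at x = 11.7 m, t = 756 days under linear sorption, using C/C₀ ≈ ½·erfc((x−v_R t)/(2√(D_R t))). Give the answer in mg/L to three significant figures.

1.52 mg/L

Retardation factor R = 1 + ρ_b·K_d/n = 1 + 1.79 × 8.6/0.36 = 43.76.
Sorption retards both mechanisms: v_R = v/R = 0.003656 m/day, D_R = D/R = 0.01812 m²/day.
v_R·t = 0.003656 × 756 = 2.763936 m; 2√(D_R t) = 7.402 m; argument = (11.7 − 2.763936)/7.402 = 1.207.
C = C₀ × ½·erfc(1.207) = 34.6 × 0.04392 = 1.52 mg/L.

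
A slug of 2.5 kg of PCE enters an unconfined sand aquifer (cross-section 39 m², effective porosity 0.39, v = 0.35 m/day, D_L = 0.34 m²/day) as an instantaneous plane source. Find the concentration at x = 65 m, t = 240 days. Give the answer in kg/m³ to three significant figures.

0.00170 kg/m³

For an instantaneous plane source, C(x,t) = M/(n_e·A·√(4πDt)) · exp(−(x−vt)²/(4Dt)), with n_e·A the pore (flow) area.
Plume center vt = 0.35 × 240 = 84 m, so the well at 65 m is 19 m upgradient of the peak.
√(4πDt) = 32.02 m, giving peak height M/(n_e·A·√(4πDt)) = 2.5/(0.39 × 39 × 32.02) = 0.005133 kg/m³.
(x−vt)²/(4Dt) = (-19)²/(4 × 0.34 × 240) = 1.106; exp(−1.106) = 0.3309.
C = 0.005133 × 0.3309 = 0.00170 kg/m³.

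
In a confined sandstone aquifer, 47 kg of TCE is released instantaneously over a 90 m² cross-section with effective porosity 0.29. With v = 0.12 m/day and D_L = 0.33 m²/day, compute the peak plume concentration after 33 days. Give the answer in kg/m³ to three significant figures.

The peak of an instantaneous 1D plume sits at x = vt; there the Gaussian factor is 1 and C_max = M/(n_e·A·√(4πDt)), where n_e·A is the pore area the mass is dissolved in.
√(4πDt) = √(4π × 0.33 × 33) = 11.70 m, so C_max = 47/(0.29 × 90 × 11.70) = 0.154 kg/m³.

0.154 kg/m³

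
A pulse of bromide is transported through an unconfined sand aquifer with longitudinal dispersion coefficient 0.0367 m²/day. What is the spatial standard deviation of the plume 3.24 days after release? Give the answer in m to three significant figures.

Dispersive spreading gives a Gaussian with σ² = 2Dt; advection only shifts the center.
σ = √(2 × 0.0367 × 3.24) = 0.488 m.

0.488 m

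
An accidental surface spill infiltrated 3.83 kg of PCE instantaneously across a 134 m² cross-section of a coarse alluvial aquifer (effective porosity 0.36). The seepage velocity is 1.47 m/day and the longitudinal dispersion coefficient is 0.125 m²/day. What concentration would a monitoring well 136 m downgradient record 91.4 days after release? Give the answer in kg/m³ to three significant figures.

0.00625 kg/m³

For an instantaneous plane source, C(x,t) = M/(n_e·A·√(4πDt)) · exp(−(x−vt)²/(4Dt)), with n_e·A the pore (flow) area.
Plume center vt = 1.47 × 91.4 = 134.358 m, so the well at 136 m is 1.642 m downgradient of the peak.
√(4πDt) = 11.98 m, giving peak height M/(n_e·A·√(4πDt)) = 3.83/(0.36 × 134 × 11.98) = 0.006627 kg/m³.
(x−vt)²/(4Dt) = (1.642)²/(4 × 0.125 × 91.4) = 0.05900; exp(−0.05900) = 0.9427.
C = 0.006627 × 0.9427 = 0.00625 kg/m³.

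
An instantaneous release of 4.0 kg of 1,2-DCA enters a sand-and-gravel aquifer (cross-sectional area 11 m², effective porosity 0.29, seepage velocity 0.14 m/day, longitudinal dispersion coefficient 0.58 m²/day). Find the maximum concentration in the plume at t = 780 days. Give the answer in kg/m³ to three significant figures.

The peak of an instantaneous 1D plume sits at x = vt; there the Gaussian factor is 1 and C_max = M/(n_e·A·√(4πDt)), where n_e·A is the pore area the mass is dissolved in.
√(4πDt) = √(4π × 0.58 × 780) = 75.40 m, so C_max = 4.0/(0.29 × 11 × 75.40) = 0.0166 kg/m³.

0.0166 kg/m³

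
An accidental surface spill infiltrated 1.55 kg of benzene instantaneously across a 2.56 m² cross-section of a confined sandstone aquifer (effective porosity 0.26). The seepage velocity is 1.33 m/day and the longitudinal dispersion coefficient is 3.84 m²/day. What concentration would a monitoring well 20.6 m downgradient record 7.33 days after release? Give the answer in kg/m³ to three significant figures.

0.0435 kg/m³

For an instantaneous plane source, C(x,t) = M/(n_e·A·√(4πDt)) · exp(−(x−vt)²/(4Dt)), with n_e·A the pore (flow) area.
Plume center vt = 1.33 × 7.33 = 9.7489 m, so the well at 20.6 m is 10.8511 m downgradient of the peak.
√(4πDt) = 18.81 m, giving peak height M/(n_e·A·√(4πDt)) = 1.55/(0.26 × 2.56 × 18.81) = 0.1238 kg/m³.
(x−vt)²/(4Dt) = (10.8511)²/(4 × 3.84 × 7.33) = 1.046; exp(−1.046) = 0.3513.
C = 0.1238 × 0.3513 = 0.0435 kg/m³.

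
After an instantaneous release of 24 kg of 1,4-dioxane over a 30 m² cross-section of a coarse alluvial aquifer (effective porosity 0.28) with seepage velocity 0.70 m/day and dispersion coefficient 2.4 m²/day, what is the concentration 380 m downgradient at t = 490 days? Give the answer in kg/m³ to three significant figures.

0.0176 kg/m³

For an instantaneous plane source, C(x,t) = M/(n_e·A·√(4πDt)) · exp(−(x−vt)²/(4Dt)), with n_e·A the pore (flow) area.
Plume center vt = 0.70 × 490 = 343 m, so the well at 380 m is 37 m downgradient of the peak.
√(4πDt) = 121.6 m, giving peak height M/(n_e·A·√(4πDt)) = 24/(0.28 × 30 × 121.6) = 0.02350 kg/m³.
(x−vt)²/(4Dt) = (37)²/(4 × 2.4 × 490) = 0.2910; exp(−0.2910) = 0.7475.
C = 0.02350 × 0.7475 = 0.0176 kg/m³.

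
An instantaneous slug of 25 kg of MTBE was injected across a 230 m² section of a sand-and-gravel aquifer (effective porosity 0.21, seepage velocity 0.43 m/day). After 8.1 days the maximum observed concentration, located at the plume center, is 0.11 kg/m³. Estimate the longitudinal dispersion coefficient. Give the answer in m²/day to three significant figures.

0.218 m²/day

At the plume center C_max = M/(n_e·A·√(4πDt)), so D = M²/(4πt·(n_e·A·C_max)²).
n_e·A·C_max = 0.21 × 230 × 0.11 = 5.313 kg/m.
D = 25²/(4π × 8.1 × 5.313²) = 0.218 m²/day.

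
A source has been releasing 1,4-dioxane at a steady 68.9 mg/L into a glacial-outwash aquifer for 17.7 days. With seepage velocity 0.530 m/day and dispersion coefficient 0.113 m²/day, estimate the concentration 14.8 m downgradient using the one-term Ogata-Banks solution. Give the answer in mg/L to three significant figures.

0.232 mg/L

For a continuous step input, C/C₀ ≈ ½·erfc((x−vt)/(2√(Dt))).
vt = 0.530 × 17.7 = 9.381 m and 2√(Dt) = 2√(0.113 × 17.7) = 2.828 m.
Argument (x−vt)/(2√(Dt)) = (14.8 − 9.381)/2.828 = 1.916; ½·erfc(1.916) = 0.003368.
C = 68.9 × 0.003368 = 0.232 mg/L.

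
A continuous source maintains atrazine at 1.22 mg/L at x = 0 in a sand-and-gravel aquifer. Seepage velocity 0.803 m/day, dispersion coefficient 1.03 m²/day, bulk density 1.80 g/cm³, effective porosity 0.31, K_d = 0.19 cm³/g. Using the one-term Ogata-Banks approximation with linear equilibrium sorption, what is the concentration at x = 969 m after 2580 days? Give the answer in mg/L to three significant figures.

0.763 mg/L

Retardation factor R = 1 + ρ_b·K_d/n = 1 + 1.80 × 0.19/0.31 = 2.103.
Sorption retards both mechanisms: v_R = v/R = 0.3818 m/day, D_R = D/R = 0.4898 m²/day.
v_R·t = 0.3818 × 2580 = 985.044 m; 2√(D_R t) = 71.10 m; argument = (969 − 985.044)/71.10 = -0.2257.
C = C₀ × ½·erfc(-0.2257) = 1.22 × 0.6252 = 0.763 mg/L.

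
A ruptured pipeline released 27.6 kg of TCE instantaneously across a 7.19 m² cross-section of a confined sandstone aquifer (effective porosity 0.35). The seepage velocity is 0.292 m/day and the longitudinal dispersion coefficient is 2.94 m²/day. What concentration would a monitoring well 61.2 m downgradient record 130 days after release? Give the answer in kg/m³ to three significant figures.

0.111 kg/m³

For an instantaneous plane source, C(x,t) = M/(n_e·A·√(4πDt)) · exp(−(x−vt)²/(4Dt)), with n_e·A the pore (flow) area.
Plume center vt = 0.292 × 130 = 37.96 m, so the well at 61.2 m is 23.24 m downgradient of the peak.
√(4πDt) = 69.30 m, giving peak height M/(n_e·A·√(4πDt)) = 27.6/(0.35 × 7.19 × 69.30) = 0.1583 kg/m³.
(x−vt)²/(4Dt) = (23.24)²/(4 × 2.94 × 130) = 0.3533; exp(−0.3533) = 0.7024.
C = 0.1583 × 0.7024 = 0.111 kg/m³.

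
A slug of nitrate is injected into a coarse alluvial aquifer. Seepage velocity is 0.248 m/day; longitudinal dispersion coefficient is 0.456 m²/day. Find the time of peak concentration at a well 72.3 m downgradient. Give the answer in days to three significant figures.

For the 1D instantaneous-source solution, setting ∂C/∂t = 0 at fixed x gives v²t² + 2Dt − x² = 0, so t = (√(D² + v²x²) − D)/v².
√(D² + v²x²) = √(0.456² + 0.248² × 72.3²) = 17.94; v² = 0.061504.
t = (17.94 − 0.456)/0.061504 = 284 days (vs. the pure-advection estimate x/v = 292 d).

284 days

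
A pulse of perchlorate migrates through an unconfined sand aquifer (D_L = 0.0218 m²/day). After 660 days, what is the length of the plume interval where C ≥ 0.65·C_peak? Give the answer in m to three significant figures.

The plume is Gaussian with σ = √(2Dt) = √(2 × 0.0218 × 660) = 5.364 m.
C/C_peak = exp(−Δx²/(2σ²)) = 0.65 ⇒ Δx = σ·√(−2 ln 0.65) = 5.364 × 0.9282 = 4.979 m.
Width = 2Δx = 9.96 m.

9.96 m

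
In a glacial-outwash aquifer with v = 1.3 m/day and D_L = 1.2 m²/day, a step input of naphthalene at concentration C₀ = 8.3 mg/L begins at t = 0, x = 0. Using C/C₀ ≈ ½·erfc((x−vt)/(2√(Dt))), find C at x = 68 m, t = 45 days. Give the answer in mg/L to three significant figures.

For a continuous step input, C/C₀ ≈ ½·erfc((x−vt)/(2√(Dt))).
vt = 1.3 × 45 = 58.5 m and 2√(Dt) = 2√(1.2 × 45) = 14.70 m.
Argument (x−vt)/(2√(Dt)) = (68 − 58.5)/14.70 = 0.6463; ½·erfc(0.6463) = 0.1804.
C = 8.3 × 0.1804 = 1.50 mg/L.

1.50 mg/L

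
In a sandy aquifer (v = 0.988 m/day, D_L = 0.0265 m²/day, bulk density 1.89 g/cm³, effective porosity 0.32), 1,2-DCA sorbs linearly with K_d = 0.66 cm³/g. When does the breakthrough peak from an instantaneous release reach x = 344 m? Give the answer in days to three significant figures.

1710 days

Retardation factor R = 1 + ρ_b·K_d/n = 1 + 1.89 × 0.66/0.32 = 4.898.
Sorption retards both mechanisms: v_R = v/R = 0.2017 m/day, D_R = D/R = 0.005410 m²/day.
Peak time from v_R²t² + 2D_R t − x² = 0: t = (√(D_R² + v_R²x²) − D_R)/v_R².
√(D_R² + v_R²x²) = √(0.005410² + 0.2017² × 344²) = 69.38; v_R² = 0.04068.
t = (69.38 − 0.005410)/0.04068 = 1710 days.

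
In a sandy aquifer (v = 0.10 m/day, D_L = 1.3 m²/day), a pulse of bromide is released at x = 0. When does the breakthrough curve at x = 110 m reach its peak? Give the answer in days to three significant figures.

For the 1D instantaneous-source solution, setting ∂C/∂t = 0 at fixed x gives v²t² + 2Dt − x² = 0, so t = (√(D² + v²x²) − D)/v².
√(D² + v²x²) = √(1.3² + 0.10² × 110²) = 11.08; v² = 0.01.
t = (11.08 − 1.3)/0.01 = 978 days (vs. the pure-advection estimate x/v = 1100 d).

978 days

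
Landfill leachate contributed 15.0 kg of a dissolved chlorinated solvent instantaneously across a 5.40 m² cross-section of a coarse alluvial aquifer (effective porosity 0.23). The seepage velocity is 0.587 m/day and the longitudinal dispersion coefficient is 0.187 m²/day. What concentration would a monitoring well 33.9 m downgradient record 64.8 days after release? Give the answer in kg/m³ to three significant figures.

0.687 kg/m³

For an instantaneous plane source, C(x,t) = M/(n_e·A·√(4πDt)) · exp(−(x−vt)²/(4Dt)), with n_e·A the pore (flow) area.
Plume center vt = 0.587 × 64.8 = 38.0376 m, so the well at 33.9 m is 4.1376 m upgradient of the peak.
√(4πDt) = 12.34 m, giving peak height M/(n_e·A·√(4πDt)) = 15.0/(0.23 × 5.40 × 12.34) = 0.9787 kg/m³.
(x−vt)²/(4Dt) = (-4.1376)²/(4 × 0.187 × 64.8) = 0.3532; exp(−0.3532) = 0.7024.
C = 0.9787 × 0.7024 = 0.687 kg/m³.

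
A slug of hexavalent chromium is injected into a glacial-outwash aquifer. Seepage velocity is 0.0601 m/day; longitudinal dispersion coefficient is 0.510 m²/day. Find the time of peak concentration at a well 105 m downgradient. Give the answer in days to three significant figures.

For the 1D instantaneous-source solution, setting ∂C/∂t = 0 at fixed x gives v²t² + 2Dt − x² = 0, so t = (√(D² + v²x²) − D)/v².
√(D² + v²x²) = √(0.510² + 0.0601² × 105²) = 6.331; v² = 0.00361201.
t = (6.331 − 0.510)/0.00361201 = 1610 days (vs. the pure-advection estimate x/v = 1750 d).

1610 days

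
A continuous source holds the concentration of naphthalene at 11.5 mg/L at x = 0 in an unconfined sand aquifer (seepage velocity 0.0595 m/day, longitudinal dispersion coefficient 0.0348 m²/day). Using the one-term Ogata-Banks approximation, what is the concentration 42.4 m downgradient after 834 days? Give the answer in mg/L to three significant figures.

9.53 mg/L

For a continuous step input, C/C₀ ≈ ½·erfc((x−vt)/(2√(Dt))).
vt = 0.0595 × 834 = 49.623 m and 2√(Dt) = 2√(0.0348 × 834) = 10.77 m.
Argument (x−vt)/(2√(Dt)) = (42.4 − 49.623)/10.77 = -0.6707; ½·erfc(-0.6707) = 0.8286.
C = 11.5 × 0.8286 = 9.53 mg/L.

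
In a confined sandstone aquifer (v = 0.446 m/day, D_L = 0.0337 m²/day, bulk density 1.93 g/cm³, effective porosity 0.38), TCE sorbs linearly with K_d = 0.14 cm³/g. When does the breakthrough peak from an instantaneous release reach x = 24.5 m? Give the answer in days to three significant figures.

93.7 days

Retardation factor R = 1 + ρ_b·K_d/n = 1 + 1.93 × 0.14/0.38 = 1.711.
Sorption retards both mechanisms: v_R = v/R = 0.2607 m/day, D_R = D/R = 0.01970 m²/day.
Peak time from v_R²t² + 2D_R t − x² = 0: t = (√(D_R² + v_R²x²) − D_R)/v_R².
√(D_R² + v_R²x²) = √(0.01970² + 0.2607² × 24.5²) = 6.387; v_R² = 0.06796.
t = (6.387 − 0.01970)/0.06796 = 93.7 days.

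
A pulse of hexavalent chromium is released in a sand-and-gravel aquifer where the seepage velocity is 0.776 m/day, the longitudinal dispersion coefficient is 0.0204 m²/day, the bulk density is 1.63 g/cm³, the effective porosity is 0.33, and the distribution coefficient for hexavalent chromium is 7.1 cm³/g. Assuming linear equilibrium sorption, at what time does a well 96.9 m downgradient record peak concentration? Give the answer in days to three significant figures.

4500 days

Retardation factor R = 1 + ρ_b·K_d/n = 1 + 1.63 × 7.1/0.33 = 36.07.
Sorption retards both mechanisms: v_R = v/R = 0.02151 m/day, D_R = D/R = 0.0005656 m²/day.
Peak time from v_R²t² + 2D_R t − x² = 0: t = (√(D_R² + v_R²x²) − D_R)/v_R².
√(D_R² + v_R²x²) = √(0.0005656² + 0.02151² × 96.9²) = 2.084; v_R² = 0.0004627.
t = (2.084 − 0.0005656)/0.0004627 = 4500 days.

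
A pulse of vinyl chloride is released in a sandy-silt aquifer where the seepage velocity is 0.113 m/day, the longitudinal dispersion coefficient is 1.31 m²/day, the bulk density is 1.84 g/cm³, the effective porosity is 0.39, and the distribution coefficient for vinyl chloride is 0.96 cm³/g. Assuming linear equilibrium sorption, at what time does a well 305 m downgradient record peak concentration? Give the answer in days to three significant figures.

14400 days

Retardation factor R = 1 + ρ_b·K_d/n = 1 + 1.84 × 0.96/0.39 = 5.529.
Sorption retards both mechanisms: v_R = v/R = 0.02044 m/day, D_R = D/R = 0.2369 m²/day.
Peak time from v_R²t² + 2D_R t − x² = 0: t = (√(D_R² + v_R²x²) − D_R)/v_R².
√(D_R² + v_R²x²) = √(0.2369² + 0.02044² × 305²) = 6.239; v_R² = 0.0004178.
t = (6.239 − 0.2369)/0.0004178 = 14400 days.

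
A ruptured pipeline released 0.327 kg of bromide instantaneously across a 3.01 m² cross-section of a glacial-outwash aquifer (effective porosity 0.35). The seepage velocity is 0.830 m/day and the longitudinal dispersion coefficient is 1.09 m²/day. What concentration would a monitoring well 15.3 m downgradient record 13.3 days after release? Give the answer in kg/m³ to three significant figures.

For an instantaneous plane source, C(x,t) = M/(n_e·A·√(4πDt)) · exp(−(x−vt)²/(4Dt)), with n_e·A the pore (flow) area.
Plume center vt = 0.830 × 13.3 = 11.039 m, so the well at 15.3 m is 4.261 m downgradient of the peak.
√(4πDt) = 13.50 m, giving peak height M/(n_e·A·√(4πDt)) = 0.327/(0.35 × 3.01 × 13.50) = 0.02299 kg/m³.
(x−vt)²/(4Dt) = (4.261)²/(4 × 1.09 × 13.3) = 0.3131; exp(−0.3131) = 0.7312.
C = 0.02299 × 0.7312 = 0.0168 kg/m³.

0.0168 kg/m³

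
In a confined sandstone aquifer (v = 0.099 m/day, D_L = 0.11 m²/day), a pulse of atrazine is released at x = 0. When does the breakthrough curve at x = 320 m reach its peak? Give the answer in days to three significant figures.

3220 days

For the 1D instantaneous-source solution, setting ∂C/∂t = 0 at fixed x gives v²t² + 2Dt − x² = 0, so t = (√(D² + v²x²) − D)/v².
√(D² + v²x²) = √(0.11² + 0.099² × 320²) = 31.68; v² = 0.009801.
t = (31.68 − 0.11)/0.009801 = 3220 days (vs. the pure-advection estimate x/v = 3230 d).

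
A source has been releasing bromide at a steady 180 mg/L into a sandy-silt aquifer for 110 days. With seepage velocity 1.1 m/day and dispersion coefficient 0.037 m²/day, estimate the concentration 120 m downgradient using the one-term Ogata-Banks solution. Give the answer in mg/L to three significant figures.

115 mg/L

For a continuous step input, C/C₀ ≈ ½·erfc((x−vt)/(2√(Dt))).
vt = 1.1 × 110 = 121 m and 2√(Dt) = 2√(0.037 × 110) = 4.035 m.
Argument (x−vt)/(2√(Dt)) = (120 − 121)/4.035 = -0.2478; ½·erfc(-0.2478) = 0.6370.
C = 180 × 0.6370 = 115 mg/L.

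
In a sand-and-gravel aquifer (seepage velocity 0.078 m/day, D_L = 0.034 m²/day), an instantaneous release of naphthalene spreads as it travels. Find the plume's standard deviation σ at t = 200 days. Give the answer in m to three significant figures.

Dispersive spreading gives a Gaussian with σ² = 2Dt; advection only shifts the center.
σ = √(2 × 0.034 × 200) = 3.69 m.

3.69 m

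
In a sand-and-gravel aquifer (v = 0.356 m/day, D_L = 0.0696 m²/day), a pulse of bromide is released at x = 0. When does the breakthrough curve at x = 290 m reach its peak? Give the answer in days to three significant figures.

For the 1D instantaneous-source solution, setting ∂C/∂t = 0 at fixed x gives v²t² + 2Dt − x² = 0, so t = (√(D² + v²x²) − D)/v².
√(D² + v²x²) = √(0.0696² + 0.356² × 290²) = 103.2; v² = 0.126736.
t = (103.2 − 0.0696)/0.126736 = 814 days (vs. the pure-advection estimate x/v = 815 d).

814 days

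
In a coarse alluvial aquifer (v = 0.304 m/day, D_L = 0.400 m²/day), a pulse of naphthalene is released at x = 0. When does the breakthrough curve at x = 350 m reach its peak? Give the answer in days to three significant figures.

For the 1D instantaneous-source solution, setting ∂C/∂t = 0 at fixed x gives v²t² + 2Dt − x² = 0, so t = (√(D² + v²x²) − D)/v².
√(D² + v²x²) = √(0.400² + 0.304² × 350²) = 106.4; v² = 0.092416.
t = (106.4 − 0.400)/0.092416 = 1150 days (vs. the pure-advection estimate x/v = 1150 d).

1150 days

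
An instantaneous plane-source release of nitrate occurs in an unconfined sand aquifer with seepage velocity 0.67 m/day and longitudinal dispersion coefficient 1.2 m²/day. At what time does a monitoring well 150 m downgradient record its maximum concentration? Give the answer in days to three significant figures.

221 days

For the 1D instantaneous-source solution, setting ∂C/∂t = 0 at fixed x gives v²t² + 2Dt − x² = 0, so t = (√(D² + v²x²) − D)/v².
√(D² + v²x²) = √(1.2² + 0.67² × 150²) = 100.5; v² = 0.4489.
t = (100.5 − 1.2)/0.4489 = 221 days (vs. the pure-advection estimate x/v = 224 d).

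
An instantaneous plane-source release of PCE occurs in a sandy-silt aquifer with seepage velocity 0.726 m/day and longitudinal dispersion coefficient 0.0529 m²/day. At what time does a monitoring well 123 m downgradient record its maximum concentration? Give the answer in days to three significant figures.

169 days

For the 1D instantaneous-source solution, setting ∂C/∂t = 0 at fixed x gives v²t² + 2Dt − x² = 0, so t = (√(D² + v²x²) − D)/v².
√(D² + v²x²) = √(0.0529² + 0.726² × 123²) = 89.30; v² = 0.527076.
t = (89.30 − 0.0529)/0.527076 = 169 days (vs. the pure-advection estimate x/v = 169 d).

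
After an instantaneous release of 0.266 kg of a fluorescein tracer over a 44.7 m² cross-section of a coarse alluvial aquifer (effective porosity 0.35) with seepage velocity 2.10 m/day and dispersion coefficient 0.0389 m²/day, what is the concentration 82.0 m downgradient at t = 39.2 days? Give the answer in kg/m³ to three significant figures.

For an instantaneous plane source, C(x,t) = M/(n_e·A·√(4πDt)) · exp(−(x−vt)²/(4Dt)), with n_e·A the pore (flow) area.
Plume center vt = 2.10 × 39.2 = 82.32 m, so the well at 82.0 m is 0.32 m upgradient of the peak.
√(4πDt) = 4.377 m, giving peak height M/(n_e·A·√(4πDt)) = 0.266/(0.35 × 44.7 × 4.377) = 0.003884 kg/m³.
(x−vt)²/(4Dt) = (-0.32)²/(4 × 0.0389 × 39.2) = 0.01679; exp(−0.01679) = 0.9834.
C = 0.003884 × 0.9834 = 0.00382 kg/m³.

0.00382 kg/m³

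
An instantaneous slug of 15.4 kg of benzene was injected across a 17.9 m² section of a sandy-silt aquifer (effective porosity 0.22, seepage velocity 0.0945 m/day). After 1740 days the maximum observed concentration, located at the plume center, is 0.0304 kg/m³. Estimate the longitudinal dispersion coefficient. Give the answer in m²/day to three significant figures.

0.757 m²/day

At the plume center C_max = M/(n_e·A·√(4πDt)), so D = M²/(4πt·(n_e·A·C_max)²).
n_e·A·C_max = 0.22 × 17.9 × 0.0304 = 0.1197 kg/m.
D = 15.4²/(4π × 1740 × 0.1197²) = 0.757 m²/day.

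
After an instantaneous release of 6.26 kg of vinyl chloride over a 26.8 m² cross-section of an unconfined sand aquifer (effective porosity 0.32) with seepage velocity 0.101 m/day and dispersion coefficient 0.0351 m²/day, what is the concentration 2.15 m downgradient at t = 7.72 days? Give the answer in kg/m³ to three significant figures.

0.0700 kg/m³

For an instantaneous plane source, C(x,t) = M/(n_e·A·√(4πDt)) · exp(−(x−vt)²/(4Dt)), with n_e·A the pore (flow) area.
Plume center vt = 0.101 × 7.72 = 0.77972 m, so the well at 2.15 m is 1.37028 m downgradient of the peak.
√(4πDt) = 1.845 m, giving peak height M/(n_e·A·√(4πDt)) = 6.26/(0.32 × 26.8 × 1.845) = 0.3956 kg/m³.
(x−vt)²/(4Dt) = (1.37028)²/(4 × 0.0351 × 7.72) = 1.732; exp(−1.732) = 0.1769.
C = 0.3956 × 0.1769 = 0.0700 kg/m³.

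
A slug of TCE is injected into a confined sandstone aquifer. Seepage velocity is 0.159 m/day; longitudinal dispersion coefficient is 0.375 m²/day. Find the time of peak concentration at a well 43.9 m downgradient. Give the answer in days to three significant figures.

For the 1D instantaneous-source solution, setting ∂C/∂t = 0 at fixed x gives v²t² + 2Dt − x² = 0, so t = (√(D² + v²x²) − D)/v².
√(D² + v²x²) = √(0.375² + 0.159² × 43.9²) = 6.990; v² = 0.025281.
t = (6.990 − 0.375)/0.025281 = 262 days (vs. the pure-advection estimate x/v = 276 d).

262 days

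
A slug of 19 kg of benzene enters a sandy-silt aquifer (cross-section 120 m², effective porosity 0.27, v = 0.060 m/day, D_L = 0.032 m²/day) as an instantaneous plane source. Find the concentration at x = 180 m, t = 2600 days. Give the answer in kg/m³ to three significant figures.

For an instantaneous plane source, C(x,t) = M/(n_e·A·√(4πDt)) · exp(−(x−vt)²/(4Dt)), with n_e·A the pore (flow) area.
Plume center vt = 0.060 × 2600 = 156 m, so the well at 180 m is 24 m downgradient of the peak.
√(4πDt) = 32.33 m, giving peak height M/(n_e·A·√(4πDt)) = 19/(0.27 × 120 × 32.33) = 0.01814 kg/m³.
(x−vt)²/(4Dt) = (24)²/(4 × 0.032 × 2600) = 1.731; exp(−1.731) = 0.1771.
C = 0.01814 × 0.1771 = 0.00321 kg/m³.

0.00321 kg/m³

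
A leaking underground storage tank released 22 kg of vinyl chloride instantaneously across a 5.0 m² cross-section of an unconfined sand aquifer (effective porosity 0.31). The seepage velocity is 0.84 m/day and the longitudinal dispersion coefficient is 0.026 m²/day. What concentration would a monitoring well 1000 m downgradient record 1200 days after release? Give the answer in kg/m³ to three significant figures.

0.429 kg/m³

For an instantaneous plane source, C(x,t) = M/(n_e·A·√(4πDt)) · exp(−(x−vt)²/(4Dt)), with n_e·A the pore (flow) area.
Plume center vt = 0.84 × 1200 = 1008 m, so the well at 1000 m is 8 m upgradient of the peak.
√(4πDt) = 19.80 m, giving peak height M/(n_e·A·√(4πDt)) = 22/(0.31 × 5.0 × 19.80) = 0.7168 kg/m³.
(x−vt)²/(4Dt) = (-8)²/(4 × 0.026 × 1200) = 0.5128; exp(−0.5128) = 0.5988.
C = 0.7168 × 0.5988 = 0.429 kg/m³.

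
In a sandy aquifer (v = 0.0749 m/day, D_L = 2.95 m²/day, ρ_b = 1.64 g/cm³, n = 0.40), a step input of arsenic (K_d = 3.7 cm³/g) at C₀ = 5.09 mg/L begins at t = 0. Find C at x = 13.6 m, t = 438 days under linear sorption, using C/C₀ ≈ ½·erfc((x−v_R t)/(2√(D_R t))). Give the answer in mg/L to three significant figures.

0.916 mg/L

Retardation factor R = 1 + ρ_b·K_d/n = 1 + 1.64 × 3.7/0.40 = 16.17.
Sorption retards both mechanisms: v_R = v/R = 0.004632 m/day, D_R = D/R = 0.1824 m²/day.
v_R·t = 0.004632 × 438 = 2.028816 m; 2√(D_R t) = 17.88 m; argument = (13.6 − 2.028816)/17.88 = 0.6472.
C = C₀ × ½·erfc(0.6472) = 5.09 × 0.1800 = 0.916 mg/L.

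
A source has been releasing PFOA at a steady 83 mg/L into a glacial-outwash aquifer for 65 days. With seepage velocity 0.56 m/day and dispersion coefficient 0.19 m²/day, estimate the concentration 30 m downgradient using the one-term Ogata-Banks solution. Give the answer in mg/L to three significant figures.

74.8 mg/L

For a continuous step input, C/C₀ ≈ ½·erfc((x−vt)/(2√(Dt))).
vt = 0.56 × 65 = 36.4 m and 2√(Dt) = 2√(0.19 × 65) = 7.029 m.
Argument (x−vt)/(2√(Dt)) = (30 − 36.4)/7.029 = -0.9105; ½·erfc(-0.9105) = 0.9011.
C = 83 × 0.9011 = 74.8 mg/L.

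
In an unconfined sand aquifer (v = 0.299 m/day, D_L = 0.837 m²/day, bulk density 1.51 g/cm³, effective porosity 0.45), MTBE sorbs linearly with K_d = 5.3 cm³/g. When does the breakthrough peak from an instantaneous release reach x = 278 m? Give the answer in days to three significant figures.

17300 days

Retardation factor R = 1 + ρ_b·K_d/n = 1 + 1.51 × 5.3/0.45 = 18.78.
Sorption retards both mechanisms: v_R = v/R = 0.01592 m/day, D_R = D/R = 0.04457 m²/day.
Peak time from v_R²t² + 2D_R t − x² = 0: t = (√(D_R² + v_R²x²) − D_R)/v_R².
√(D_R² + v_R²x²) = √(0.04457² + 0.01592² × 278²) = 4.426; v_R² = 0.0002534.
t = (4.426 − 0.04457)/0.0002534 = 17300 days.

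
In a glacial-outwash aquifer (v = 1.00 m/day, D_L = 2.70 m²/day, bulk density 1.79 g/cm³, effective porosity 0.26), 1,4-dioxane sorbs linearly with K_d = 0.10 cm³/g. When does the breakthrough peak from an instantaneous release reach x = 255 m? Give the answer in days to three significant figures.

426 days

Retardation factor R = 1 + ρ_b·K_d/n = 1 + 1.79 × 0.10/0.26 = 1.688.
Sorption retards both mechanisms: v_R = v/R = 0.5924 m/day, D_R = D/R = 1.600 m²/day.
Peak time from v_R²t² + 2D_R t − x² = 0: t = (√(D_R² + v_R²x²) − D_R)/v_R².
√(D_R² + v_R²x²) = √(1.600² + 0.5924² × 255²) = 151.1; v_R² = 0.3509.
t = (151.1 − 1.600)/0.3509 = 426 days.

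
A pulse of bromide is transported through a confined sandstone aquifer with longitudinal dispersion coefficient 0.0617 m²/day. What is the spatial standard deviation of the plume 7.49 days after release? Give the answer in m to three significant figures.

0.961 m

Dispersive spreading gives a Gaussian with σ² = 2Dt; advection only shifts the center.
σ = √(2 × 0.0617 × 7.49) = 0.961 m.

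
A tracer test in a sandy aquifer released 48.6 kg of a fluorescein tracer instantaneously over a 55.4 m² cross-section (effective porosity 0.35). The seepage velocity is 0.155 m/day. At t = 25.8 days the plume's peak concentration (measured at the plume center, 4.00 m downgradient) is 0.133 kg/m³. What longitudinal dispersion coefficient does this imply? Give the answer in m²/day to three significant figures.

At the plume center C_max = M/(n_e·A·√(4πDt)), so D = M²/(4πt·(n_e·A·C_max)²).
n_e·A·C_max = 0.35 × 55.4 × 0.133 = 2.579 kg/m.
D = 48.6²/(4π × 25.8 × 2.579²) = 1.10 m²/day.

1.10 m²/day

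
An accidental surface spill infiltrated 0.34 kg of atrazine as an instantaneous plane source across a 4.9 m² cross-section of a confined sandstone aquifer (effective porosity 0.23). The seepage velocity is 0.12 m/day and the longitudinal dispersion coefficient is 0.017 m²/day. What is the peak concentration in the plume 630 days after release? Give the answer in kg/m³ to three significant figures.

The peak of an instantaneous 1D plume sits at x = vt; there the Gaussian factor is 1 and C_max = M/(n_e·A·√(4πDt)), where n_e·A is the pore area the mass is dissolved in.
√(4πDt) = √(4π × 0.017 × 630) = 11.60 m, so C_max = 0.34/(0.23 × 4.9 × 11.60) = 0.0260 kg/m³.

0.0260 kg/m³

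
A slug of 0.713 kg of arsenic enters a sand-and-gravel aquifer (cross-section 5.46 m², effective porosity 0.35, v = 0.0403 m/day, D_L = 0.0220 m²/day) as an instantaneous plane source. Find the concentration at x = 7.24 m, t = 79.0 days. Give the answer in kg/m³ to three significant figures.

0.00749 kg/m³

For an instantaneous plane source, C(x,t) = M/(n_e·A·√(4πDt)) · exp(−(x−vt)²/(4Dt)), with n_e·A the pore (flow) area.
Plume center vt = 0.0403 × 79.0 = 3.1837 m, so the well at 7.24 m is 4.0563 m downgradient of the peak.
√(4πDt) = 4.673 m, giving peak height M/(n_e·A·√(4πDt)) = 0.713/(0.35 × 5.46 × 4.673) = 0.07984 kg/m³.
(x−vt)²/(4Dt) = (4.0563)²/(4 × 0.0220 × 79.0) = 2.367; exp(−2.367) = 0.09376.
C = 0.07984 × 0.09376 = 0.00749 kg/m³.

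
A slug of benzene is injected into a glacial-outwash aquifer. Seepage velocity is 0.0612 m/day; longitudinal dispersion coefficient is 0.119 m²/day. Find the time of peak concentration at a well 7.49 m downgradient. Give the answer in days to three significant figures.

94.7 days

For the 1D instantaneous-source solution, setting ∂C/∂t = 0 at fixed x gives v²t² + 2Dt − x² = 0, so t = (√(D² + v²x²) − D)/v².
√(D² + v²x²) = √(0.119² + 0.0612² × 7.49²) = 0.4736; v² = 0.00374544.
t = (0.4736 − 0.119)/0.00374544 = 94.7 days (vs. the pure-advection estimate x/v = 122 d).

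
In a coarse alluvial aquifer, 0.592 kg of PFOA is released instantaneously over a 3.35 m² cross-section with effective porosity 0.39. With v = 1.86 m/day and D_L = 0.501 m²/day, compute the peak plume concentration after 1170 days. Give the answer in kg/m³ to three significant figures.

0.00528 kg/m³

The peak of an instantaneous 1D plume sits at x = vt; there the Gaussian factor is 1 and C_max = M/(n_e·A·√(4πDt)), where n_e·A is the pore area the mass is dissolved in.
√(4πDt) = √(4π × 0.501 × 1170) = 85.83 m, so C_max = 0.592/(0.39 × 3.35 × 85.83) = 0.00528 kg/m³.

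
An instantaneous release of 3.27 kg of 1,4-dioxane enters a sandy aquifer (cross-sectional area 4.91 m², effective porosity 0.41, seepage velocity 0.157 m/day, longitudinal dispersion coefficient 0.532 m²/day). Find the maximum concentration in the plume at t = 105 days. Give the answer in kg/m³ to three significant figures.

0.0613 kg/m³

The peak of an instantaneous 1D plume sits at x = vt; there the Gaussian factor is 1 and C_max = M/(n_e·A·√(4πDt)), where n_e·A is the pore area the mass is dissolved in.
√(4πDt) = √(4π × 0.532 × 105) = 26.49 m, so C_max = 3.27/(0.41 × 4.91 × 26.49) = 0.0613 kg/m³.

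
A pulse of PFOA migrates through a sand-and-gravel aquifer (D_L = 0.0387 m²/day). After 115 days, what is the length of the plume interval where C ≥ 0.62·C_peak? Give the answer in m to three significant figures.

5.83 m

The plume is Gaussian with σ = √(2Dt) = √(2 × 0.0387 × 115) = 2.983 m.
C/C_peak = exp(−Δx²/(2σ²)) = 0.62 ⇒ Δx = σ·√(−2 ln 0.62) = 2.983 × 0.9778 = 2.917 m.
Width = 2Δx = 5.83 m.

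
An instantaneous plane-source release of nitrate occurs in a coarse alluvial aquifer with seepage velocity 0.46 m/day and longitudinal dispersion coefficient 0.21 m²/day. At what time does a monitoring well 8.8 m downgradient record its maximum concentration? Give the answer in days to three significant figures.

18.2 days

For the 1D instantaneous-source solution, setting ∂C/∂t = 0 at fixed x gives v²t² + 2Dt − x² = 0, so t = (√(D² + v²x²) − D)/v².
√(D² + v²x²) = √(0.21² + 0.46² × 8.8²) = 4.053; v² = 0.2116.
t = (4.053 − 0.21)/0.2116 = 18.2 days (vs. the pure-advection estimate x/v = 19.1 d).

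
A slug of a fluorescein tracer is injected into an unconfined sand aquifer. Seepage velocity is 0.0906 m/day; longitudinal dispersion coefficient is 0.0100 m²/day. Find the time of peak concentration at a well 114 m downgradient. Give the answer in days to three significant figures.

For the 1D instantaneous-source solution, setting ∂C/∂t = 0 at fixed x gives v²t² + 2Dt − x² = 0, so t = (√(D² + v²x²) − D)/v².
√(D² + v²x²) = √(0.0100² + 0.0906² × 114²) = 10.33; v² = 0.00820836.
t = (10.33 − 0.0100)/0.00820836 = 1260 days (vs. the pure-advection estimate x/v = 1260 d).

1260 days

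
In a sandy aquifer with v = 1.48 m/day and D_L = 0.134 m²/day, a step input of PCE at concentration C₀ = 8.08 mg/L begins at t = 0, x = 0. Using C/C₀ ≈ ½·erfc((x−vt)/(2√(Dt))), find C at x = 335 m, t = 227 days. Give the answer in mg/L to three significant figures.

4.44 mg/L

For a continuous step input, C/C₀ ≈ ½·erfc((x−vt)/(2√(Dt))).
vt = 1.48 × 227 = 335.96 m and 2√(Dt) = 2√(0.134 × 227) = 11.03 m.
Argument (x−vt)/(2√(Dt)) = (335 − 335.96)/11.03 = -0.08704; ½·erfc(-0.08704) = 0.5490.
C = 8.08 × 0.5490 = 4.44 mg/L.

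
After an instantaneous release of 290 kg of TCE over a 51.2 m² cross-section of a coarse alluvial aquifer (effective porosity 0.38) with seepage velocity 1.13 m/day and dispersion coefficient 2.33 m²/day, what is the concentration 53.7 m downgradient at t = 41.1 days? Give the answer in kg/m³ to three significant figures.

0.374 kg/m³

For an instantaneous plane source, C(x,t) = M/(n_e·A·√(4πDt)) · exp(−(x−vt)²/(4Dt)), with n_e·A the pore (flow) area.
Plume center vt = 1.13 × 41.1 = 46.443 m, so the well at 53.7 m is 7.257 m downgradient of the peak.
√(4πDt) = 34.69 m, giving peak height M/(n_e·A·√(4πDt)) = 290/(0.38 × 51.2 × 34.69) = 0.4297 kg/m³.
(x−vt)²/(4Dt) = (7.257)²/(4 × 2.33 × 41.1) = 0.1375; exp(−0.1375) = 0.8715.
C = 0.4297 × 0.8715 = 0.374 kg/m³.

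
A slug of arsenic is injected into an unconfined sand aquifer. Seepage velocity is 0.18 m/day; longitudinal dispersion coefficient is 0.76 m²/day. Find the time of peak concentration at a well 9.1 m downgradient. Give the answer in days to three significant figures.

32.3 days

For the 1D instantaneous-source solution, setting ∂C/∂t = 0 at fixed x gives v²t² + 2Dt − x² = 0, so t = (√(D² + v²x²) − D)/v².
√(D² + v²x²) = √(0.76² + 0.18² × 9.1²) = 1.806; v² = 0.0324.
t = (1.806 − 0.76)/0.0324 = 32.3 days (vs. the pure-advection estimate x/v = 50.6 d).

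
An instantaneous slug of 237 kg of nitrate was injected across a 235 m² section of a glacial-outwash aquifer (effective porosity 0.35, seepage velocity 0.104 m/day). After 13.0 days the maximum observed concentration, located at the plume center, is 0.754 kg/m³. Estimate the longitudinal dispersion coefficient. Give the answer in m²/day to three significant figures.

At the plume center C_max = M/(n_e·A·√(4πDt)), so D = M²/(4πt·(n_e·A·C_max)²).
n_e·A·C_max = 0.35 × 235 × 0.754 = 62.02 kg/m.
D = 237²/(4π × 13.0 × 62.02²) = 0.0894 m²/day.

0.0894 m²/day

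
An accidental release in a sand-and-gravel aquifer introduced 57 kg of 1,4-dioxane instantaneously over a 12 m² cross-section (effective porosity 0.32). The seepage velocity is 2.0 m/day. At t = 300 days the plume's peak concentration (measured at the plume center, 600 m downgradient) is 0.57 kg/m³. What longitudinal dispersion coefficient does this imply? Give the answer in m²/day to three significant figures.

0.180 m²/day

At the plume center C_max = M/(n_e·A·√(4πDt)), so D = M²/(4πt·(n_e·A·C_max)²).
n_e·A·C_max = 0.32 × 12 × 0.57 = 2.189 kg/m.
D = 57²/(4π × 300 × 2.189²) = 0.180 m²/day.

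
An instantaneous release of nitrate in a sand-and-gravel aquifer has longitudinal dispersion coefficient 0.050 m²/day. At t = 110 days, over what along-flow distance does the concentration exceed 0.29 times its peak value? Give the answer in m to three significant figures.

The plume is Gaussian with σ = √(2Dt) = √(2 × 0.050 × 110) = 3.317 m.
C/C_peak = exp(−Δx²/(2σ²)) = 0.29 ⇒ Δx = σ·√(−2 ln 0.29) = 3.317 × 1.573 = 5.218 m.
Width = 2Δx = 10.4 m.

10.4 m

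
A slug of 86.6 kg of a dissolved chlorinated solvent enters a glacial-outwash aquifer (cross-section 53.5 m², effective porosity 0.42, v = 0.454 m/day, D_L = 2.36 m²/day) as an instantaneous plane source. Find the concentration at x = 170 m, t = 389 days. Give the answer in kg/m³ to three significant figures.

0.0355 kg/m³

For an instantaneous plane source, C(x,t) = M/(n_e·A·√(4πDt)) · exp(−(x−vt)²/(4Dt)), with n_e·A the pore (flow) area.
Plume center vt = 0.454 × 389 = 176.606 m, so the well at 170 m is 6.606 m upgradient of the peak.
√(4πDt) = 107.4 m, giving peak height M/(n_e·A·√(4πDt)) = 86.6/(0.42 × 53.5 × 107.4) = 0.03588 kg/m³.
(x−vt)²/(4Dt) = (-6.606)²/(4 × 2.36 × 389) = 0.01188; exp(−0.01188) = 0.9882.
C = 0.03588 × 0.9882 = 0.0355 kg/m³.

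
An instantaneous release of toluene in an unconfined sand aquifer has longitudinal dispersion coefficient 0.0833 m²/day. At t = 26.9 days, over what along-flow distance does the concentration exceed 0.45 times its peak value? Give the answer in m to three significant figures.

5.35 m

The plume is Gaussian with σ = √(2Dt) = √(2 × 0.0833 × 26.9) = 2.117 m.
C/C_peak = exp(−Δx²/(2σ²)) = 0.45 ⇒ Δx = σ·√(−2 ln 0.45) = 2.117 × 1.264 = 2.676 m.
Width = 2Δx = 5.35 m.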